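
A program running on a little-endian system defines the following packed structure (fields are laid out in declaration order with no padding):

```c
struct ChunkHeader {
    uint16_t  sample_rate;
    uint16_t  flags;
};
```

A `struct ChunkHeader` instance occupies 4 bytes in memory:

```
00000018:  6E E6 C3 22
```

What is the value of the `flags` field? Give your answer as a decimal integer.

8899

`flags` follows `sample_rate` (2 bytes), so it starts at byte offset 2 and occupies 2 bytes.
Bytes at offsets 2..3: C3 22.
Little-endian stores the least-significant byte at the lowest address.
Reassemble most-significant byte first: 22 C3 → 0x22C3.
0x22C3 = 8899.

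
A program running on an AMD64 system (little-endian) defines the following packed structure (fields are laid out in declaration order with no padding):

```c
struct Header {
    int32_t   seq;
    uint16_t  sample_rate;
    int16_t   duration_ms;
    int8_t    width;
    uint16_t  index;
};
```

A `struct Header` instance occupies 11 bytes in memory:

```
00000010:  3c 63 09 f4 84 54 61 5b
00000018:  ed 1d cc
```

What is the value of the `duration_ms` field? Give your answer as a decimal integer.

23393

`duration_ms` follows `seq` (4 B), `sample_rate` (2 B), so it starts at offset 4 + 2 = 6 and occupies 2 bytes.
Bytes at offsets 6..7: 61 5B.
Little-endian stores the least-significant byte at the lowest address.
Reassemble most-significant byte first: 5B 61 → 0x5B61.
0x5B61 = 23393.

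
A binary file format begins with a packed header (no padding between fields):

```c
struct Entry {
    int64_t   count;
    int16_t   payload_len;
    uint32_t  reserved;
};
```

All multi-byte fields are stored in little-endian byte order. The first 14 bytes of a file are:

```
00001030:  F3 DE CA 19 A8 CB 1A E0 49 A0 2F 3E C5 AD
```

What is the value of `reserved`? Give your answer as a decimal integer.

`reserved` follows `count` (8 B), `payload_len` (2 B), so it starts at offset 8 + 2 = 10 and occupies 4 bytes.
Bytes at offsets 10..13: 2F 3E C5 AD.
In little-endian order the low byte comes first in memory.
Reassemble most-significant byte first: AD C5 3E 2F → 0xADC53E2F.
0xADC53E2F = 2915384879.

2915384879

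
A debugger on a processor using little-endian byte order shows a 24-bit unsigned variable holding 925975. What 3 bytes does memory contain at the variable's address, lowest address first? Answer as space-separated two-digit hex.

925975 in hexadecimal, padded to 24 bits, is 0x0E2117.
Split into bytes (most-significant first): 0E 21 17.
In little-endian order the low byte comes first in memory.
So at ascending addresses the bytes are 17 21 0E.

17 21 0E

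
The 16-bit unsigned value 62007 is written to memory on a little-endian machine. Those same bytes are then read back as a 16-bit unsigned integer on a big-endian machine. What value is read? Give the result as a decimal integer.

14322

62007 in 16-bit hexadecimal is 0xF237.
Stored little-endian, the bytes at ascending addresses are 37 F2.
Read back as big-endian, the last byte is least significant, giving 0x37F2.
0x37F2 = 14322.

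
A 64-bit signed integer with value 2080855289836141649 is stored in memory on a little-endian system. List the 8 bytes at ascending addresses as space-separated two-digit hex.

51 FC AC 7B DC AE E0 1C

2080855289836141649 in hexadecimal, padded to 64 bits, is 0x1CE0AEDC7BACFC51.
Split into bytes (most-significant first): 1C E0 AE DC 7B AC FC 51.
In little-endian order the low byte comes first in memory.
So at ascending addresses the bytes are 51 FC AC 7B DC AE E0 1C.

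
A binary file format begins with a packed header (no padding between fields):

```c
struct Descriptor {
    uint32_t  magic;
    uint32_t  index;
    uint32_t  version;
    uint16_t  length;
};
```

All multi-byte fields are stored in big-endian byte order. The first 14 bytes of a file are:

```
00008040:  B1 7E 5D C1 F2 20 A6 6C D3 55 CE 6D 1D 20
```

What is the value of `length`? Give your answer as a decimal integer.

7456

`length` follows `magic` (4 B), `index` (4 B), `version` (4 B), so it starts at offset 4 + 4 + 4 = 12 and occupies 2 bytes.
Bytes at offsets 12..13: 1D 20.
In big-endian order the high byte comes first in memory.
The bytes are already most-significant first: 0x1D20.
0x1D20 = 7456.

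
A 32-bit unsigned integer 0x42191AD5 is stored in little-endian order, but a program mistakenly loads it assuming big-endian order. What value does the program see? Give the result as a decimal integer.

Stored little-endian, the bytes at ascending addresses are D5 1A 19 42.
Read back as big-endian, the last byte is least significant, giving 0xD51A1942.
0xD51A1942 = 3575257410.

3575257410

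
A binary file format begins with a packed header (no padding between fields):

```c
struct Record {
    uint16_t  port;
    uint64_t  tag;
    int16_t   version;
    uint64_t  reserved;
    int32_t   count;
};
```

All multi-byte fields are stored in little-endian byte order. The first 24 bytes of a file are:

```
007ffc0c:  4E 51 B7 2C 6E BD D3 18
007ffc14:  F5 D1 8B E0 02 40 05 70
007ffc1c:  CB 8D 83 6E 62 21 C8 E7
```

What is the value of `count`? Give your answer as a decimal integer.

`count` follows `port` (2 B), `tag` (8 B), `version` (2 B), `reserved` (8 B), so it starts at offset 2 + 8 + 2 + 8 = 20 and occupies 4 bytes.
Bytes at offsets 20..23: 62 21 C8 E7.
Little-endian: lowest address holds the least-significant byte.
Reassemble most-significant byte first: E7 C8 21 62 → 0xE7C82162.
Top bit is set, so as a signed 32-bit value this is 0xE7C82162 − 2^32 = -406314654.

-406314654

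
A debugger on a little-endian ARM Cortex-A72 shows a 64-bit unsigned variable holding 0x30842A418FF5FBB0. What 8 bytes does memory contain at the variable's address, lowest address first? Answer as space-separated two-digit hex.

B0 FB F5 8F 41 2A 84 30

Split into bytes (most-significant first): 30 84 2A 41 8F F5 FB B0.
Little-endian: lowest address holds the least-significant byte.
So at ascending addresses the bytes are B0 FB F5 8F 41 2A 84 30.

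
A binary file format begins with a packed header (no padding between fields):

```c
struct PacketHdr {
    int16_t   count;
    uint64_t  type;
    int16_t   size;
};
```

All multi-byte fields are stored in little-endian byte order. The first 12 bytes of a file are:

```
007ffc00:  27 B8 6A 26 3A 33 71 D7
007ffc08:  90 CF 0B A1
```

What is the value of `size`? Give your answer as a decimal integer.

`size` follows `count` (2 B), `type` (8 B), so it starts at offset 2 + 8 = 10 and occupies 2 bytes.
Bytes at offsets 10..11: 0B A1.
In little-endian order the low byte comes first in memory.
Reassemble most-significant byte first: A1 0B → 0xA10B.
Top bit is set, so as a signed 16-bit value this is 0xA10B − 2^16 = -24309.

-24309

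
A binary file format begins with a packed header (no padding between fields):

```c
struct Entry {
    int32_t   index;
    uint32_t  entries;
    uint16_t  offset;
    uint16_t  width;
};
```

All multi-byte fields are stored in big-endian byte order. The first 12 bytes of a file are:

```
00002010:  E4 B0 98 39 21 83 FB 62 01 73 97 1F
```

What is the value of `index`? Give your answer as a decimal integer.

`index` is the first field, at byte offset 0, occupying 4 bytes.
Bytes at offsets 0..3: E4 B0 98 39.
Big-endian stores the most-significant byte at the lowest address.
The bytes are already most-significant first: 0xE4B09839.
Top bit is set, so as a signed 32-bit value this is 0xE4B09839 − 2^32 = -458188743.

-458188743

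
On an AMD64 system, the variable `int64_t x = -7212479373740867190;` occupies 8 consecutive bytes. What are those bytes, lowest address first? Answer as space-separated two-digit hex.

Two's complement of -7212479373740867190 in 64 bits: 7212479373740867190 = 0x6417DFC6EDA7FE76; invert → 0x9BE8203912580189; add 1 → 0x9BE820391258018A.
Split into bytes (most-significant first): 9B E8 20 39 12 58 01 8A.
Little-endian: lowest address holds the least-significant byte.
So at ascending addresses the bytes are 8A 01 58 12 39 20 E8 9B.

8A 01 58 12 39 20 E8 9B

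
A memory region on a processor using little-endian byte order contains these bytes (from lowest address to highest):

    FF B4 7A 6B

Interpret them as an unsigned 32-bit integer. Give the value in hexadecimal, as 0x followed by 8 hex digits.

0x6B7AB4FF

Little-endian stores the least-significant byte at the lowest address.
Reassemble most-significant byte first: 6B 7A B4 FF → 0x6B7AB4FF.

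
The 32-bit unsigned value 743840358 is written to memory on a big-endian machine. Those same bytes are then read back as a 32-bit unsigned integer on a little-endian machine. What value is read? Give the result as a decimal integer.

1713002028

743840358 in 32-bit hexadecimal is 0x2C561A66.
Stored big-endian, the bytes at ascending addresses are 2C 56 1A 66.
Read back as little-endian, the first byte is least significant, giving 0x661A562C.
0x661A562C = 1713002028.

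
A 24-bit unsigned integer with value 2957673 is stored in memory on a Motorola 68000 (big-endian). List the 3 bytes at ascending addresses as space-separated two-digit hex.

2957673 in hexadecimal, padded to 24 bits, is 0x2D2169.
Split into bytes (most-significant first): 2D 21 69.
Big-endian stores the most-significant byte at the lowest address.
So the memory order matches the most-significant-first order: 2D 21 69.

2D 21 69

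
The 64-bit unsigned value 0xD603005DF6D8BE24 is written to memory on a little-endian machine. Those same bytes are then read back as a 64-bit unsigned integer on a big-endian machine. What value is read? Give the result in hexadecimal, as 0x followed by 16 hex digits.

Stored little-endian, the bytes at ascending addresses are 24 BE D8 F6 5D 00 03 D6.
Read back as big-endian, the last byte is least significant, giving 0x24BED8F65D0003D6.

0x24BED8F65D0003D6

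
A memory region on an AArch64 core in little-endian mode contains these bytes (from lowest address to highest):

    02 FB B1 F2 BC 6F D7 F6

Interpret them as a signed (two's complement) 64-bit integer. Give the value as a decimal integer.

-659935963070203134

Little-endian stores the least-significant byte at the lowest address.
Reassemble most-significant byte first: F6 D7 6F BC F2 B1 FB 02 → 0xF6D76FBCF2B1FB02.
Top bit is set, so as a signed 64-bit value this is 0xF6D76FBCF2B1FB02 − 2^64 = -659935963070203134.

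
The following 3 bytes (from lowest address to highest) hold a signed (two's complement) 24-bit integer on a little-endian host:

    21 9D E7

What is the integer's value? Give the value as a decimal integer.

Little-endian: lowest address holds the least-significant byte.
Reassemble most-significant byte first: E7 9D 21 → 0xE79D21.
Top bit is set, so as a signed 24-bit value this is 0xE79D21 − 2^24 = -1598175.

-1598175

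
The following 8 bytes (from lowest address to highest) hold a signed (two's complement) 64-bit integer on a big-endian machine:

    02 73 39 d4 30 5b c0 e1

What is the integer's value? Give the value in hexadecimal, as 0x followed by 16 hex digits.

Big-endian: lowest address holds the most-significant byte.
The bytes are already most-significant first: 0x027339D4305BC0E1.

0x027339D4305BC0E1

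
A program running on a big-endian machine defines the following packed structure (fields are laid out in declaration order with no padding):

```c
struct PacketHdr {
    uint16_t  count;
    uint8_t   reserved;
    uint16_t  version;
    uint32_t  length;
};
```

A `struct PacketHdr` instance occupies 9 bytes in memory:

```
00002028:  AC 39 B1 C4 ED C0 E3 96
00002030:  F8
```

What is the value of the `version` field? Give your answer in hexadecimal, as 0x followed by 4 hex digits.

0xC4ED

`version` follows `count` (2 B), `reserved` (1 B), so it starts at offset 2 + 1 = 3 and occupies 2 bytes.
Bytes at offsets 3..4: C4 ED.
Big-endian stores the most-significant byte at the lowest address.
The bytes are already most-significant first: 0xC4ED.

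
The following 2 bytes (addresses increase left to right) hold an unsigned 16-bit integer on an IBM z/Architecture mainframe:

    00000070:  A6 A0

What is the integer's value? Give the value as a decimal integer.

Big-endian: lowest address holds the most-significant byte.
The bytes are already most-significant first: 0xA6A0.
0xA6A0 = 42656.

42656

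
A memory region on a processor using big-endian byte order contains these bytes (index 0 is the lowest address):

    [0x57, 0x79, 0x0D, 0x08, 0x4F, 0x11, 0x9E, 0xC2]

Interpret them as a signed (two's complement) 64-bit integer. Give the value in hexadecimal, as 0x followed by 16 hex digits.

Big-endian: lowest address holds the most-significant byte.
The bytes are already most-significant first: 0x57790D084F119EC2.

0x57790D084F119EC2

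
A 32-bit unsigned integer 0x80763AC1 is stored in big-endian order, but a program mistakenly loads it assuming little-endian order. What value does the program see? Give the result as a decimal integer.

Stored big-endian, the bytes at ascending addresses are 80 76 3A C1.
Read back as little-endian, the first byte is least significant, giving 0xC13A7680.
0xC13A7680 = 3241834112.

3241834112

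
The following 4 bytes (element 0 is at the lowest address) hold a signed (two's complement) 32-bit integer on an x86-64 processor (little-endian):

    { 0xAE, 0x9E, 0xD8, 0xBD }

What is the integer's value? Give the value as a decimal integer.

-1109877074

In little-endian order the low byte comes first in memory.
Reassemble most-significant byte first: BD D8 9E AE → 0xBDD89EAE.
Top bit is set, so as a signed 32-bit value this is 0xBDD89EAE − 2^32 = -1109877074.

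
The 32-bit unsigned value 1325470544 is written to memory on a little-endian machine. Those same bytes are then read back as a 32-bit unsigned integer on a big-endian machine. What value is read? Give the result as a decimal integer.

1325470544 in 32-bit hexadecimal is 0x4F011350.
Stored little-endian, the bytes at ascending addresses are 50 13 01 4F.
Read back as big-endian, the last byte is least significant, giving 0x5013014F.
0x5013014F = 1343422799.

1343422799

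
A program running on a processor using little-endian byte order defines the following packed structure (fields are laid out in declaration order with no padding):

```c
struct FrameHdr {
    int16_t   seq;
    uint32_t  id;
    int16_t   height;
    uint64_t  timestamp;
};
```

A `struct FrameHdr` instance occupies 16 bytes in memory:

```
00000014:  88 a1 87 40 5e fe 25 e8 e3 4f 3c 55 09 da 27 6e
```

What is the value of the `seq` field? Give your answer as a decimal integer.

`seq` is the first field, at byte offset 0, occupying 2 bytes.
Bytes at offsets 0..1: 88 A1.
Little-endian stores the least-significant byte at the lowest address.
Reassemble most-significant byte first: A1 88 → 0xA188.
Top bit is set, so as a signed 16-bit value this is 0xA188 − 2^16 = -24184.

-24184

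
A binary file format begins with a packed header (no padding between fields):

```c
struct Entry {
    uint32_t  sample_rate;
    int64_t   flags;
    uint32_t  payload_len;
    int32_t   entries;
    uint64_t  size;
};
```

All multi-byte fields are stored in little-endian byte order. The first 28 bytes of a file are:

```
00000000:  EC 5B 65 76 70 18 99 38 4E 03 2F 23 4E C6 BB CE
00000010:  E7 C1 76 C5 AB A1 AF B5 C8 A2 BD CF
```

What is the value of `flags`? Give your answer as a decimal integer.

2535248749724768368

`flags` follows `sample_rate` (4 bytes), so it starts at byte offset 4 and occupies 8 bytes.
Bytes at offsets 4..11: 70 18 99 38 4E 03 2F 23.
Little-endian stores the least-significant byte at the lowest address.
Reassemble most-significant byte first: 23 2F 03 4E 38 99 18 70 → 0x232F034E38991870.
0x232F034E38991870 = 2535248749724768368.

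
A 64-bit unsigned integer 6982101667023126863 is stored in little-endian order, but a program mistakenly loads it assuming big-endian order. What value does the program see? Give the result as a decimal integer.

5729022037396612448

6982101667023126863 in 64-bit hexadecimal is 0x60E568793093814F.
Stored little-endian, the bytes at ascending addresses are 4F 81 93 30 79 68 E5 60.
Read back as big-endian, the last byte is least significant, giving 0x4F8193307968E560.
0x4F8193307968E560 = 5729022037396612448.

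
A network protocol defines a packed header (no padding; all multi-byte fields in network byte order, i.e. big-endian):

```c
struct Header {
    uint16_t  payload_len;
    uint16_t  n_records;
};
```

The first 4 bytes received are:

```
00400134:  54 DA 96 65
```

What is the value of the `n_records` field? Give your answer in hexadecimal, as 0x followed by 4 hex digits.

`n_records` follows `payload_len` (2 bytes), so it starts at byte offset 2 and occupies 2 bytes.
Bytes at offsets 2..3: 96 65.
Big-endian stores the most-significant byte at the lowest address.
The bytes are already most-significant first: 0x9665.

0x9665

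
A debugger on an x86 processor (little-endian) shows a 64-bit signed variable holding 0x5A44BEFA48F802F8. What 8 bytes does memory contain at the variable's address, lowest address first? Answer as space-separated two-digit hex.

Split into bytes (most-significant first): 5A 44 BE FA 48 F8 02 F8.
Little-endian stores the least-significant byte at the lowest address.
So at ascending addresses the bytes are F8 02 F8 48 FA BE 44 5A.

F8 02 F8 48 FA BE 44 5A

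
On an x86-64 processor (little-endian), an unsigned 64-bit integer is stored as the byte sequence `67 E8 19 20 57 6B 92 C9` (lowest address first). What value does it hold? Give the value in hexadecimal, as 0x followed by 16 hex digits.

0xC9926B572019E867

Little-endian: lowest address holds the least-significant byte.
Reassemble most-significant byte first: C9 92 6B 57 20 19 E8 67 → 0xC9926B572019E867.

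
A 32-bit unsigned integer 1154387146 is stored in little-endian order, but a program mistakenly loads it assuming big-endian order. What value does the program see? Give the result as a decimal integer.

1154387146 in 32-bit hexadecimal is 0x44CE8CCA.
Stored little-endian, the bytes at ascending addresses are CA 8C CE 44.
Read back as big-endian, the last byte is least significant, giving 0xCA8CCE44.
0xCA8CCE44 = 3398225476.

3398225476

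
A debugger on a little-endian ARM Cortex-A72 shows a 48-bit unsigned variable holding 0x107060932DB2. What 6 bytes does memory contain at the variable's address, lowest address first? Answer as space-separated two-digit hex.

Split into bytes (most-significant first): 10 70 60 93 2D B2.
Little-endian: lowest address holds the least-significant byte.
So at ascending addresses the bytes are B2 2D 93 60 70 10.

B2 2D 93 60 70 10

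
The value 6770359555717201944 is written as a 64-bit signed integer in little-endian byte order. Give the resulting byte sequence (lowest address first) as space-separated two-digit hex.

18 00 32 20 25 26 F5 5D

6770359555717201944 in hexadecimal, padded to 64 bits, is 0x5DF5262520320018.
Split into bytes (most-significant first): 5D F5 26 25 20 32 00 18.
Little-endian stores the least-significant byte at the lowest address.
So at ascending addresses the bytes are 18 00 32 20 25 26 F5 5D.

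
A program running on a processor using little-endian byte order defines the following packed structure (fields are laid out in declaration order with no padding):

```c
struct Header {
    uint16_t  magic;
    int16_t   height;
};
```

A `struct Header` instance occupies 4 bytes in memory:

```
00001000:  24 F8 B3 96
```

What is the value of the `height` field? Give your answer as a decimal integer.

-26957

`height` follows `magic` (2 bytes), so it starts at byte offset 2 and occupies 2 bytes.
Bytes at offsets 2..3: B3 96.
Little-endian: lowest address holds the least-significant byte.
Reassemble most-significant byte first: 96 B3 → 0x96B3.
Top bit is set, so as a signed 16-bit value this is 0x96B3 − 2^16 = -26957.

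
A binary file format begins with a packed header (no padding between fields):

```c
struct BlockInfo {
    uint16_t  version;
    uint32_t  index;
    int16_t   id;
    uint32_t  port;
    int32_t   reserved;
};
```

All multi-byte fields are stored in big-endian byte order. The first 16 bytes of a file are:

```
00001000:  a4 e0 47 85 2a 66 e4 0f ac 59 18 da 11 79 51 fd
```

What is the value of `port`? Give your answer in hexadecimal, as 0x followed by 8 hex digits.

0xAC5918DA

`port` follows `version` (2 B), `index` (4 B), `id` (2 B), so it starts at offset 2 + 4 + 2 = 8 and occupies 4 bytes.
Bytes at offsets 8..11: AC 59 18 DA.
Big-endian: lowest address holds the most-significant byte.
The bytes are already most-significant first: 0xAC5918DA.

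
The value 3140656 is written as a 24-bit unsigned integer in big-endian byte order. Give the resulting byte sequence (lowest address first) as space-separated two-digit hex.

2F EC 30

3140656 in hexadecimal, padded to 24 bits, is 0x2FEC30.
Split into bytes (most-significant first): 2F EC 30.
Big-endian stores the most-significant byte at the lowest address.
So the memory order matches the most-significant-first order: 2F EC 30.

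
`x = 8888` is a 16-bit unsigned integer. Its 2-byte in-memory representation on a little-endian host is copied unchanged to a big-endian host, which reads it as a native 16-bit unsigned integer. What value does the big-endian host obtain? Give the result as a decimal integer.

47138

8888 in 16-bit hexadecimal is 0x22B8.
Stored little-endian, the bytes at ascending addresses are B8 22.
Read back as big-endian, the last byte is least significant, giving 0xB822.
0xB822 = 47138.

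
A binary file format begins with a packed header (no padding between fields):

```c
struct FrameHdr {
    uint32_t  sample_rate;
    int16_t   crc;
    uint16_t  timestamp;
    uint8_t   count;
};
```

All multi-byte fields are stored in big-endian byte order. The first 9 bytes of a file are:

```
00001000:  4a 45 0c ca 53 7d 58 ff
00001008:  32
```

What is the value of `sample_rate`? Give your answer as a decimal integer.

1246039242

`sample_rate` is the first field, at byte offset 0, occupying 4 bytes.
Bytes at offsets 0..3: 4A 45 0C CA.
In big-endian order the high byte comes first in memory.
The bytes are already most-significant first: 0x4A450CCA.
0x4A450CCA = 1246039242.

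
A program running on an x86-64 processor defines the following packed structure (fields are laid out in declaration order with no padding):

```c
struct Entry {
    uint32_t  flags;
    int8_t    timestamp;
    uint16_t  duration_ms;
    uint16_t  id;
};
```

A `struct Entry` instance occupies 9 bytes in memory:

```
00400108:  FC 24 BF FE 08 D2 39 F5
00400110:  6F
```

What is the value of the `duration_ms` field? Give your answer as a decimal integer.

14802

`duration_ms` follows `flags` (4 B), `timestamp` (1 B), so it starts at offset 4 + 1 = 5 and occupies 2 bytes.
Bytes at offsets 5..6: D2 39.
Little-endian: lowest address holds the least-significant byte.
Reassemble most-significant byte first: 39 D2 → 0x39D2.
0x39D2 = 14802.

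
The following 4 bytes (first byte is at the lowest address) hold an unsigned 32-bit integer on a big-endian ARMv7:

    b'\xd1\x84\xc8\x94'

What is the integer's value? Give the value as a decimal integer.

3515140244

In big-endian order the high byte comes first in memory.
The bytes are already most-significant first: 0xD184C894.
0xD184C894 = 3515140244.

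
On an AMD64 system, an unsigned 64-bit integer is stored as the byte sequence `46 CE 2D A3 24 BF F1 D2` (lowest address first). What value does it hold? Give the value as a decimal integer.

15200140381429550662

Little-endian stores the least-significant byte at the lowest address.
Reassemble most-significant byte first: D2 F1 BF 24 A3 2D CE 46 → 0xD2F1BF24A32DCE46.
0xD2F1BF24A32DCE46 = 15200140381429550662.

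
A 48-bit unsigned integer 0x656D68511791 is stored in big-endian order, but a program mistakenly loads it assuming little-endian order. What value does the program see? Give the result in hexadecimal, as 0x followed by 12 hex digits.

Stored big-endian, the bytes at ascending addresses are 65 6D 68 51 17 91.
Read back as little-endian, the first byte is least significant, giving 0x911751686D65.

0x911751686D65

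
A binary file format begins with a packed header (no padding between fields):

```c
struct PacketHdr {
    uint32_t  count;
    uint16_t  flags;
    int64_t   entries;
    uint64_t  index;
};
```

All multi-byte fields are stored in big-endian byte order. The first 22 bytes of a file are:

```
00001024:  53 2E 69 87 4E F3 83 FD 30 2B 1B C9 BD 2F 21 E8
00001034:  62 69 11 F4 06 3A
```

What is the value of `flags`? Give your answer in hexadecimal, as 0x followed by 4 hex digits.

0x4EF3

`flags` follows `count` (4 bytes), so it starts at byte offset 4 and occupies 2 bytes.
Bytes at offsets 4..5: 4E F3.
In big-endian order the high byte comes first in memory.
The bytes are already most-significant first: 0x4EF3.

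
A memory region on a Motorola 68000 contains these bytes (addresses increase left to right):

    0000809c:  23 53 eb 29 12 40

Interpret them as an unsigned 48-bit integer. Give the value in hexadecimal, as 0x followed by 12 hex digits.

0x2353EB291240

Big-endian stores the most-significant byte at the lowest address.
The bytes are already most-significant first: 0x2353EB291240.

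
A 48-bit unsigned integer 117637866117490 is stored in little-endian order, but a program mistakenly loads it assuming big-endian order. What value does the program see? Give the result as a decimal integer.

117637866117490 in 48-bit hexadecimal is 0x6AFDB338D972.
Stored little-endian, the bytes at ascending addresses are 72 D9 38 B3 FD 6A.
Read back as big-endian, the last byte is least significant, giving 0x72D938B3FD6A.
0x72D938B3FD6A = 126277284789610.

126277284789610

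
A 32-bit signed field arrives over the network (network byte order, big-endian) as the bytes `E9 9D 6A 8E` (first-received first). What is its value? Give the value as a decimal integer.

Big-endian stores the most-significant byte at the lowest address.
The bytes are already most-significant first: 0xE99D6A8E.
Top bit is set, so as a signed 32-bit value this is 0xE99D6A8E − 2^32 = -375559538.

-375559538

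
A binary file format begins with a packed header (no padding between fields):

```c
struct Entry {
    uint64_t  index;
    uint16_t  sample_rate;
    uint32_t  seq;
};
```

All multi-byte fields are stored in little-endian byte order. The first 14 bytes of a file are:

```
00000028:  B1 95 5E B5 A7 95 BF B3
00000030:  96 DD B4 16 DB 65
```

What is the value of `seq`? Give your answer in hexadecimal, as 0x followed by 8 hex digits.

`seq` follows `index` (8 B), `sample_rate` (2 B), so it starts at offset 8 + 2 = 10 and occupies 4 bytes.
Bytes at offsets 10..13: B4 16 DB 65.
Little-endian stores the least-significant byte at the lowest address.
Reassemble most-significant byte first: 65 DB 16 B4 → 0x65DB16B4.

0x65DB16B4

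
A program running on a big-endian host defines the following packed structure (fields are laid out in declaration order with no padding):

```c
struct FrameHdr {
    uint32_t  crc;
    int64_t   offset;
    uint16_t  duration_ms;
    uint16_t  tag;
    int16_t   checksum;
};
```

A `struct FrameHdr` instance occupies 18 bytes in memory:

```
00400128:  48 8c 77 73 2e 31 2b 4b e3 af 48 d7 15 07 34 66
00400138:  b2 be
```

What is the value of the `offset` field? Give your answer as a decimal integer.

3328489204545964247

`offset` follows `crc` (4 bytes), so it starts at byte offset 4 and occupies 8 bytes.
Bytes at offsets 4..11: 2E 31 2B 4B E3 AF 48 D7.
Big-endian: lowest address holds the most-significant byte.
The bytes are already most-significant first: 0x2E312B4BE3AF48D7.
0x2E312B4BE3AF48D7 = 3328489204545964247.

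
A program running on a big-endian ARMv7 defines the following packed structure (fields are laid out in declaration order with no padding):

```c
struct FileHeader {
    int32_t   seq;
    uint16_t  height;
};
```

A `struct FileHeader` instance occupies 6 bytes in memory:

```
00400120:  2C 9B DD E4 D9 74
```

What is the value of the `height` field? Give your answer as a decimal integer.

`height` follows `seq` (4 bytes), so it starts at byte offset 4 and occupies 2 bytes.
Bytes at offsets 4..5: D9 74.
Big-endian: lowest address holds the most-significant byte.
The bytes are already most-significant first: 0xD974.
0xD974 = 55668.

55668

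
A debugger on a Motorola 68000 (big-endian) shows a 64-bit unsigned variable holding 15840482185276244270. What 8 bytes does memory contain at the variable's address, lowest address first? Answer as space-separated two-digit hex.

15840482185276244270 in hexadecimal, padded to 64 bits, is 0xDBD4B29EFC4B412E.
Split into bytes (most-significant first): DB D4 B2 9E FC 4B 41 2E.
Big-endian: lowest address holds the most-significant byte.
So the memory order matches the most-significant-first order: DB D4 B2 9E FC 4B 41 2E.

DB D4 B2 9E FC 4B 41 2E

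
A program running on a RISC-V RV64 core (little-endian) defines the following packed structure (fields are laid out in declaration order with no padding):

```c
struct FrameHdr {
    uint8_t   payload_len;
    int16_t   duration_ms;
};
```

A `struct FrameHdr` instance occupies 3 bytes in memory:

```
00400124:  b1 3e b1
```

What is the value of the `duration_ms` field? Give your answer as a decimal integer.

-20162

`duration_ms` follows `payload_len` (1 byte), so it starts at byte offset 1 and occupies 2 bytes.
Bytes at offsets 1..2: 3E B1.
Little-endian stores the least-significant byte at the lowest address.
Reassemble most-significant byte first: B1 3E → 0xB13E.
Top bit is set, so as a signed 16-bit value this is 0xB13E − 2^16 = -20162.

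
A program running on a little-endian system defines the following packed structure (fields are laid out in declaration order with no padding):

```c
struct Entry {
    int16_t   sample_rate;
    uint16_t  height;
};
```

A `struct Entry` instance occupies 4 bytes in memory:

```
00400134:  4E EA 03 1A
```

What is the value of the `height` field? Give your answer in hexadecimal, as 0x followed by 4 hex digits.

`height` follows `sample_rate` (2 bytes), so it starts at byte offset 2 and occupies 2 bytes.
Bytes at offsets 2..3: 03 1A.
In little-endian order the low byte comes first in memory.
Reassemble most-significant byte first: 1A 03 → 0x1A03.

0x1A03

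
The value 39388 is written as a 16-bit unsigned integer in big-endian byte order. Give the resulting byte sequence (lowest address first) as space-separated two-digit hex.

39388 in hexadecimal, padded to 16 bits, is 0x99DC.
Split into bytes (most-significant first): 99 DC.
In big-endian order the high byte comes first in memory.
So the memory order matches the most-significant-first order: 99 DC.

99 DC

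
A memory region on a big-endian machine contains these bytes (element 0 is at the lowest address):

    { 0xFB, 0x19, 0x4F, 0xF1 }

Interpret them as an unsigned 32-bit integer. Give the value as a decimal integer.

4212740081

Big-endian: lowest address holds the most-significant byte.
The bytes are already most-significant first: 0xFB194FF1.
0xFB194FF1 = 4212740081.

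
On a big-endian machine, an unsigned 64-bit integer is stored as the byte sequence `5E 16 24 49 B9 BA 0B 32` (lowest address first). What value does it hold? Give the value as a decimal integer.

6779646188120050482

Big-endian: lowest address holds the most-significant byte.
The bytes are already most-significant first: 0x5E162449B9BA0B32.
0x5E162449B9BA0B32 = 6779646188120050482.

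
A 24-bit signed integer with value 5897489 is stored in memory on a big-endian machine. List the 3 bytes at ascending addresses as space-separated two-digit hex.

59 FD 11

5897489 in hexadecimal, padded to 24 bits, is 0x59FD11.
Split into bytes (most-significant first): 59 FD 11.
In big-endian order the high byte comes first in memory.
So the memory order matches the most-significant-first order: 59 FD 11.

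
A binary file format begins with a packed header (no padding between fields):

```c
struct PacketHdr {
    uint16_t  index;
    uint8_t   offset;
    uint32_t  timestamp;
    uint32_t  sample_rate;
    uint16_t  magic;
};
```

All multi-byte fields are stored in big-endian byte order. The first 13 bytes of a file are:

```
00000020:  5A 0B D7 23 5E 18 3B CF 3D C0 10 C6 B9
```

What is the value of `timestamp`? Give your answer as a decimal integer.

593369147

`timestamp` follows `index` (2 B), `offset` (1 B), so it starts at offset 2 + 1 = 3 and occupies 4 bytes.
Bytes at offsets 3..6: 23 5E 18 3B.
In big-endian order the high byte comes first in memory.
The bytes are already most-significant first: 0x235E183B.
0x235E183B = 593369147.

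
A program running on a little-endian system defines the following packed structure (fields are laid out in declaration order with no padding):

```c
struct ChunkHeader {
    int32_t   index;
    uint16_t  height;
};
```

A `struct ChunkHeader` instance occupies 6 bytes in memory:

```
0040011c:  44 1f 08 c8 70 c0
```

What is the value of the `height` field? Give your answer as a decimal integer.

`height` follows `index` (4 bytes), so it starts at byte offset 4 and occupies 2 bytes.
Bytes at offsets 4..5: 70 C0.
Little-endian stores the least-significant byte at the lowest address.
Reassemble most-significant byte first: C0 70 → 0xC070.
0xC070 = 49264.

49264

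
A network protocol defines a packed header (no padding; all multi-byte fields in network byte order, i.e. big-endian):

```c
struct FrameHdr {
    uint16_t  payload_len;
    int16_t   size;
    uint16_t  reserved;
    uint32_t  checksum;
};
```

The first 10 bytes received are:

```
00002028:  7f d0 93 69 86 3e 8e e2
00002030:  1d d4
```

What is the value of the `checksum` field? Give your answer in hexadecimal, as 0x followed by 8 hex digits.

`checksum` follows `payload_len` (2 B), `size` (2 B), `reserved` (2 B), so it starts at offset 2 + 2 + 2 = 6 and occupies 4 bytes.
Bytes at offsets 6..9: 8E E2 1D D4.
In big-endian order the high byte comes first in memory.
The bytes are already most-significant first: 0x8EE21DD4.

0x8EE21DD4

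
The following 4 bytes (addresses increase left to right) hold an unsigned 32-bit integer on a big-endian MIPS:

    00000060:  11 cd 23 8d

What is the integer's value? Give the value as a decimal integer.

298656653

Big-endian stores the most-significant byte at the lowest address.
The bytes are already most-significant first: 0x11CD238D.
0x11CD238D = 298656653.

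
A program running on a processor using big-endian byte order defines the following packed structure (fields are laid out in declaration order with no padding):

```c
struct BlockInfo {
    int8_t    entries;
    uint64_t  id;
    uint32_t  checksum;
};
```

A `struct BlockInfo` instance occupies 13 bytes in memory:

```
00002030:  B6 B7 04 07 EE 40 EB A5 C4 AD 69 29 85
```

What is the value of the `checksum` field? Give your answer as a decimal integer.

`checksum` follows `entries` (1 B), `id` (8 B), so it starts at offset 1 + 8 = 9 and occupies 4 bytes.
Bytes at offsets 9..12: AD 69 29 85.
Big-endian: lowest address holds the most-significant byte.
The bytes are already most-significant first: 0xAD692985.
0xAD692985 = 2909350277.

2909350277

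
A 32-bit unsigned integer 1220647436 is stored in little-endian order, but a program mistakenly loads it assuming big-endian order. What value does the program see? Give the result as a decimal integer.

211468616

1220647436 in 32-bit hexadecimal is 0x48C19A0C.
Stored little-endian, the bytes at ascending addresses are 0C 9A C1 48.
Read back as big-endian, the last byte is least significant, giving 0x0C9AC148.
0x0C9AC148 = 211468616.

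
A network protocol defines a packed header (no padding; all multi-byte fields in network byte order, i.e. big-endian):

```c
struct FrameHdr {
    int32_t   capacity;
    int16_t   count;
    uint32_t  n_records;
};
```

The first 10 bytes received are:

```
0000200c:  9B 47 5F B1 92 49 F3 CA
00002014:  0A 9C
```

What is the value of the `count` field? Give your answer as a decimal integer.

`count` follows `capacity` (4 bytes), so it starts at byte offset 4 and occupies 2 bytes.
Bytes at offsets 4..5: 92 49.
Big-endian stores the most-significant byte at the lowest address.
The bytes are already most-significant first: 0x9249.
Top bit is set, so as a signed 16-bit value this is 0x9249 − 2^16 = -28087.

-28087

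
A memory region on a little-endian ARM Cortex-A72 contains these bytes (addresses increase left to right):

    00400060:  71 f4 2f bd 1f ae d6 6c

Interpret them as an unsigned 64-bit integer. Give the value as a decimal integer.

Little-endian: lowest address holds the least-significant byte.
Reassemble most-significant byte first: 6C D6 AE 1F BD 2F F4 71 → 0x6CD6AE1FBD2FF471.
0x6CD6AE1FBD2FF471 = 7842647252453553265.

7842647252453553265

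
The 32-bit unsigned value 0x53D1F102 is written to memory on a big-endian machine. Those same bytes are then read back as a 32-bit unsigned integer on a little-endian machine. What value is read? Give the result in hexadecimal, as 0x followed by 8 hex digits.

Stored big-endian, the bytes at ascending addresses are 53 D1 F1 02.
Read back as little-endian, the first byte is least significant, giving 0x02F1D153.

0x02F1D153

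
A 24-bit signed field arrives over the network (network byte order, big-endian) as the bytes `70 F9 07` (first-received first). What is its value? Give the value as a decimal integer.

7403783

Big-endian: lowest address holds the most-significant byte.
The bytes are already most-significant first: 0x70F907.
0x70F907 = 7403783.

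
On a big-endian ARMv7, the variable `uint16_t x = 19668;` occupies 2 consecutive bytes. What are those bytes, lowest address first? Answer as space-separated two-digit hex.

19668 in hexadecimal, padded to 16 bits, is 0x4CD4.
Split into bytes (most-significant first): 4C D4.
In big-endian order the high byte comes first in memory.
So the memory order matches the most-significant-first order: 4C D4.

4C D4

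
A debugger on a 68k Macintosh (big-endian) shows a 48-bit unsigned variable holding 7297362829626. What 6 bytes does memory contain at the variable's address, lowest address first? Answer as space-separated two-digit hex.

06 A3 0C B8 21 3A

7297362829626 in hexadecimal, padded to 48 bits, is 0x06A30CB8213A.
Split into bytes (most-significant first): 06 A3 0C B8 21 3A.
Big-endian: lowest address holds the most-significant byte.
So the memory order matches the most-significant-first order: 06 A3 0C B8 21 3A.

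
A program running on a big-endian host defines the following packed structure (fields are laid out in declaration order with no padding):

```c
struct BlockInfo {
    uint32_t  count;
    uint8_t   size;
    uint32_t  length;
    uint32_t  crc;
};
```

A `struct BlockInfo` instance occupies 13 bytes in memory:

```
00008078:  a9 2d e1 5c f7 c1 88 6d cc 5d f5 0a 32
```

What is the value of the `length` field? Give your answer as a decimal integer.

`length` follows `count` (4 B), `size` (1 B), so it starts at offset 4 + 1 = 5 and occupies 4 bytes.
Bytes at offsets 5..8: C1 88 6D CC.
Big-endian: lowest address holds the most-significant byte.
The bytes are already most-significant first: 0xC1886DCC.
0xC1886DCC = 3246943692.

3246943692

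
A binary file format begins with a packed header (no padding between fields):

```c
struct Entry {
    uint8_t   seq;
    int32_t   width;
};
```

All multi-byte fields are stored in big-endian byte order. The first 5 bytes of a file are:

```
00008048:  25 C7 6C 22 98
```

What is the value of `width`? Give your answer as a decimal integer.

-949214568

`width` follows `seq` (1 byte), so it starts at byte offset 1 and occupies 4 bytes.
Bytes at offsets 1..4: C7 6C 22 98.
In big-endian order the high byte comes first in memory.
The bytes are already most-significant first: 0xC76C2298.
Top bit is set, so as a signed 32-bit value this is 0xC76C2298 − 2^32 = -949214568.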